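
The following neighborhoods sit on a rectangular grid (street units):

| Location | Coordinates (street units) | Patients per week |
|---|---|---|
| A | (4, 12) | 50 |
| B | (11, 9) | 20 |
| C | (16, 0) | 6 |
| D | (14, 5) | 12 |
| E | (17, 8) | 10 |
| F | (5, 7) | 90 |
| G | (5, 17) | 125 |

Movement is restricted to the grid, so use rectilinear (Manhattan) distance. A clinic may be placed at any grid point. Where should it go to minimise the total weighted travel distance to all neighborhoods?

Manhattan distance separates: Σwᵢ(|x−xᵢ|+|y−yᵢ|) = Σwᵢ|x−xᵢ| + Σwᵢ|y−yᵢ|, so x and y are optimised independently as 1-D weighted medians.
Total weight W = 313; half = 156.5.
x-coordinate, sorted with cumulative weight:
  x=4 (A, w=50) cum 50
  x=5 (F, w=90) cum 140
  x=5 (G, w=125) cum 265  ← median
  x=11 (B, w=20) cum 285
  x=14 (D, w=12) cum 297
  x=16 (C, w=6) cum 303
  x=17 (E, w=10) cum 313
⇒ x* = 5
y-coordinate, sorted with cumulative weight:
  y=0 (C, w=6) cum 6
  y=5 (D, w=12) cum 18
  y=7 (F, w=90) cum 108
  y=8 (E, w=10) cum 118
  y=9 (B, w=20) cum 138
  y=12 (A, w=50) cum 188  ← median
  y=17 (G, w=125) cum 313
⇒ y* = 12

(5, 12)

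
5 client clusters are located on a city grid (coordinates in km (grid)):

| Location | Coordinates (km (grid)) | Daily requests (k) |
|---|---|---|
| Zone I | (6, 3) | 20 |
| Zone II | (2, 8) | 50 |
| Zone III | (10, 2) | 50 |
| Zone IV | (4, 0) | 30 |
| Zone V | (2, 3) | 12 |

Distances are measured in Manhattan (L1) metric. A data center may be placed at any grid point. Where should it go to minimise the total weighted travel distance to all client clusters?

Manhattan distance separates: Σwᵢ(|x−xᵢ|+|y−yᵢ|) = Σwᵢ|x−xᵢ| + Σwᵢ|y−yᵢ|, so x and y are optimised independently as 1-D weighted medians.
Total weight W = 162; half = 81.
x-coordinate, sorted with cumulative weight:
  x=2 (Zone II, w=50) cum 50
  x=2 (Zone V, w=12) cum 62
  x=4 (Zone IV, w=30) cum 92  ← median
  x=6 (Zone I, w=20) cum 112
  x=10 (Zone III, w=50) cum 162
⇒ x* = 4
y-coordinate, sorted with cumulative weight:
  y=0 (Zone IV, w=30) cum 30
  y=2 (Zone III, w=50) cum 80
  y=3 (Zone I, w=20) cum 100  ← median
  y=3 (Zone V, w=12) cum 112
  y=8 (Zone II, w=50) cum 162
⇒ y* = 3

(4, 3)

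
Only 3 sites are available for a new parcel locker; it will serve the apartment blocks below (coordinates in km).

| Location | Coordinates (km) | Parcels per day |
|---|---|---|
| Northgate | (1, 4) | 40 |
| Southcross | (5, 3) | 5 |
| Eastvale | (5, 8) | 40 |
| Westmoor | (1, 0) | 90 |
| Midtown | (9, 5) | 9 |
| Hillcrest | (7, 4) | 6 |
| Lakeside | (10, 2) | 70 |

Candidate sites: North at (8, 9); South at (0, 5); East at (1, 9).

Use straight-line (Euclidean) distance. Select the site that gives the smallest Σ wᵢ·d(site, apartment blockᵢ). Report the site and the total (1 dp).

Total weighted distance at each candidate:
  North (8, 9): total = 2107.6
  South (0, 5): total = 1629.9
  East (1, 9): total = 2136.5
Minimum is at South with total 1629.9 km.

South, total 1629.9 km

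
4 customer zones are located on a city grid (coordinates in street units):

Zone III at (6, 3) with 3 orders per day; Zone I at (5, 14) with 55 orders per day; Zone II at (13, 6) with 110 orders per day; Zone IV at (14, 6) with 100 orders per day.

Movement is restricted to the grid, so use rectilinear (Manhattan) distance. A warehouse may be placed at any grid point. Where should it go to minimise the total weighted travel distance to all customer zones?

(13, 6)

Manhattan distance separates: Σwᵢ(|x−xᵢ|+|y−yᵢ|) = Σwᵢ|x−xᵢ| + Σwᵢ|y−yᵢ|, so x and y are optimised independently as 1-D weighted medians.
Total weight W = 268; half = 134.
x-coordinate, sorted with cumulative weight:
  x=5 (Zone I, w=55) cum 55
  x=6 (Zone III, w=3) cum 58
  x=13 (Zone II, w=110) cum 168  ← median
  x=14 (Zone IV, w=100) cum 268
⇒ x* = 13
y-coordinate, sorted with cumulative weight:
  y=3 (Zone III, w=3) cum 3
  y=6 (Zone II, w=110) cum 113
  y=6 (Zone IV, w=100) cum 213  ← median
  y=14 (Zone I, w=55) cum 268
⇒ y* = 6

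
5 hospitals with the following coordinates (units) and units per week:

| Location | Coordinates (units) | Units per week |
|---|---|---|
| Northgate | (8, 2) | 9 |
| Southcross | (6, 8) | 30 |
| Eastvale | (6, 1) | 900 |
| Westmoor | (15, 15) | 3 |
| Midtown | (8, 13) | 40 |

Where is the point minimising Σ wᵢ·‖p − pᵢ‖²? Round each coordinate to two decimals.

The minimiser of Σwᵢ‖p−pᵢ‖² is the weighted centroid p* = (Σwᵢpᵢ)/(Σwᵢ).
Σwᵢ = 982.
Σwᵢxᵢ = 9·8 + 30·6 + 900·6 + 3·15 + 40·8 = 6017.
Σwᵢyᵢ = 9·2 + 30·8 + 900·1 + 3·15 + 40·13 = 1723.
x* = 6017/982 = 6.13, y* = 1723/982 = 1.75.

(6.13, 1.75)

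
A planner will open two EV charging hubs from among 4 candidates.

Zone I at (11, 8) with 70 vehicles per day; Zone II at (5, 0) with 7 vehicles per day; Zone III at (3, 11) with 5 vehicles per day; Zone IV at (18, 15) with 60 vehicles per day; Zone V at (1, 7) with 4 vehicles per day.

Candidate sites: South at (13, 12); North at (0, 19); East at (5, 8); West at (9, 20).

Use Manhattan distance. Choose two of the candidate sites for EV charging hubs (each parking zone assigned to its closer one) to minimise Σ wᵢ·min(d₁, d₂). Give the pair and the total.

{South, East}, total 1001

Evaluate every pair (each demand assigned to the nearer of the two):
  {South, East}: total = 1001
  {South, North}: total = 1147
  {South, West}: total = 1163
  {East, West}: total = 1361
  {North, East}: total = 1721
  {North, West}: total = 2095
Best pair: {South, East} with total 1001.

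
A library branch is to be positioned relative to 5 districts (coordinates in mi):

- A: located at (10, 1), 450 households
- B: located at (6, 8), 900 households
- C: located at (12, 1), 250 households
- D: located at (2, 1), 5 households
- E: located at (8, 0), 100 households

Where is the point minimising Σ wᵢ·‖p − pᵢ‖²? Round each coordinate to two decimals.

(8.04, 4.64)

The minimiser of Σwᵢ‖p−pᵢ‖² is the weighted centroid p* = (Σwᵢpᵢ)/(Σwᵢ).
Σwᵢ = 1705.
Σwᵢxᵢ = 450·10 + 900·6 + 250·12 + 5·2 + 100·8 = 13710.
Σwᵢyᵢ = 450·1 + 900·8 + 250·1 + 5·1 + 100·0 = 7905.
x* = 13710/1705 = 8.04, y* = 7905/1705 = 4.64.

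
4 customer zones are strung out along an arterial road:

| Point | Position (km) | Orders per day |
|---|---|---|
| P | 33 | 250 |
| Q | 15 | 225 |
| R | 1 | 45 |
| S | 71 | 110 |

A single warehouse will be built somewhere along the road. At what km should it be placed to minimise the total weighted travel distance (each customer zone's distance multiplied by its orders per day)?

For a sum of weighted absolute distances on a line, the optimum is the weighted median (not the mean). Total weight W = 630; half-weight = 315.
Sort by position and accumulate weight:
  km 1 (R, w=45) → cum 45
  km 15 (Q, w=225) → cum 270
  km 33 (P, w=250) → cum 520  ≥ 315 → median here
  km 71 (S, w=110) → cum 630
Optimal location: km 33.

x = 33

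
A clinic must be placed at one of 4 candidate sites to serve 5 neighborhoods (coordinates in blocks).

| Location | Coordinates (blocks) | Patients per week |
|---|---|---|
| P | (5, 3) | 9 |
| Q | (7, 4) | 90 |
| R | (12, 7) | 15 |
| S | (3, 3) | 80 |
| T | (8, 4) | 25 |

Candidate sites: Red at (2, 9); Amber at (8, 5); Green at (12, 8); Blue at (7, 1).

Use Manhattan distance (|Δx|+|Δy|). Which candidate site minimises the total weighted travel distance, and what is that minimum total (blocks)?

Amber, total 900 blocks

Total weighted distance at each candidate:
  Red (2, 9): total = 1996
  Amber (8, 5): total = 900
  Green (12, 8): total = 2253
  Blue (7, 1): total = 1051
Minimum is at Amber with total 900 blocks.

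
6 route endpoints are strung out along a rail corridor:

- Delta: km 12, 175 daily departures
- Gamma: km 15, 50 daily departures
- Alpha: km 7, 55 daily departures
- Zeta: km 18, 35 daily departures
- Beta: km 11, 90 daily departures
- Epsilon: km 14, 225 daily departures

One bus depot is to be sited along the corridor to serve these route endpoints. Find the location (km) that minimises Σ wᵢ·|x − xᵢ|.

For a sum of weighted absolute distances on a line, the optimum is the weighted median (not the mean). Total weight W = 630; half-weight = 315.
Sort by position and accumulate weight:
  km 7 (Alpha, w=55) → cum 55
  km 11 (Beta, w=90) → cum 145
  km 12 (Delta, w=175) → cum 320  ≥ 315 → median here
  km 14 (Epsilon, w=225) → cum 545
  km 15 (Gamma, w=50) → cum 595
  km 18 (Zeta, w=35) → cum 630
Optimal location: km 12.

x = 12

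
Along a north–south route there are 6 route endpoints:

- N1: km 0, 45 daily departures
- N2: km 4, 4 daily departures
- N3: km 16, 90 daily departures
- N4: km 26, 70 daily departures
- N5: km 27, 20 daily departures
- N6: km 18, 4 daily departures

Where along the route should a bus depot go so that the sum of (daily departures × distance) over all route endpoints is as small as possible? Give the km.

For a sum of weighted absolute distances on a line, the optimum is the weighted median (not the mean). Total weight W = 233; half-weight = 116.5.
Sort by position and accumulate weight:
  km 0 (N1, w=45) → cum 45
  km 4 (N2, w=4) → cum 49
  km 16 (N3, w=90) → cum 139  ≥ 116.5 → median here
  km 18 (N6, w=4) → cum 143
  km 26 (N4, w=70) → cum 213
  km 27 (N5, w=20) → cum 233
Optimal location: km 16.

x = 16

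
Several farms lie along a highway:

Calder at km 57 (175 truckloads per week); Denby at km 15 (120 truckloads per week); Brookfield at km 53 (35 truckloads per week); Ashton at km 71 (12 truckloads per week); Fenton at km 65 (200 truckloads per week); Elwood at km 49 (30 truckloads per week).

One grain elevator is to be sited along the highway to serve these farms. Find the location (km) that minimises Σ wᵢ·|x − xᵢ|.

x = 57

For a sum of weighted absolute distances on a line, the optimum is the weighted median (not the mean). Total weight W = 572; half-weight = 286.
Sort by position and accumulate weight:
  km 15 (Denby, w=120) → cum 120
  km 49 (Elwood, w=30) → cum 150
  km 53 (Brookfield, w=35) → cum 185
  km 57 (Calder, w=175) → cum 360  ≥ 286 → median here
  km 65 (Fenton, w=200) → cum 560
  km 71 (Ashton, w=12) → cum 572
Optimal location: km 57.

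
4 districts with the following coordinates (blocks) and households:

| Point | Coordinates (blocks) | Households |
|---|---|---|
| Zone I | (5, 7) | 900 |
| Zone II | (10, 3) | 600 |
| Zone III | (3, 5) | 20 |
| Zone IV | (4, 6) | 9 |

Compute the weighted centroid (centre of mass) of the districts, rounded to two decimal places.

The minimiser of Σwᵢ‖p−pᵢ‖² is the weighted centroid p* = (Σwᵢpᵢ)/(Σwᵢ).
Σwᵢ = 1529.
Σwᵢxᵢ = 900·5 + 600·10 + 20·3 + 9·4 = 10596.
Σwᵢyᵢ = 900·7 + 600·3 + 20·5 + 9·6 = 8254.
x* = 10596/1529 = 6.93, y* = 8254/1529 = 5.40.

(6.93, 5.40)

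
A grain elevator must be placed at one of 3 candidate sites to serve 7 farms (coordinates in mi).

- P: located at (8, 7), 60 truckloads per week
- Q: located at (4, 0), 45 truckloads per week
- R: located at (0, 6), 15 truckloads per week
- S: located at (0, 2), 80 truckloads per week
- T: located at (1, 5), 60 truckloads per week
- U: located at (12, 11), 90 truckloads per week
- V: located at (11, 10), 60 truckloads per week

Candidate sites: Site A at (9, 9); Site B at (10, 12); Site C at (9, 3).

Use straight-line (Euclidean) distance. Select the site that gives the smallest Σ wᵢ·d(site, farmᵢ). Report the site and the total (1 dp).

Site A, total 2647.2 mi

Total weighted distance at each candidate:
  Site A (9, 9): total = 2647.2
  Site B (10, 12): total = 3252.7
  Site C (9, 3): total = 3077.1
Minimum is at Site A with total 2647.2 mi.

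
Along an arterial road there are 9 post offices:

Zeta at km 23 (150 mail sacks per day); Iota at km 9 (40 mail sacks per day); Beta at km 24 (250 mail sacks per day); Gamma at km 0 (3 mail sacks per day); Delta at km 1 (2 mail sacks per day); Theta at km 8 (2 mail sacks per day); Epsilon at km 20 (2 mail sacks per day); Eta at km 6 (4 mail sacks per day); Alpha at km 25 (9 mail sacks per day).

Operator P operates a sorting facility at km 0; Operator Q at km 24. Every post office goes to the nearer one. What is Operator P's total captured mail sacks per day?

51

The indifferent point is the midpoint (0+24)/2 = 12; post offices left of it (closer to Operator P at 0) go to Operator P, those right go to Operator Q.
  Gamma at 0 (w=3) → Operator P
  Delta at 1 (w=2) → Operator P
  Eta at 6 (w=4) → Operator P
  Theta at 8 (w=2) → Operator P
  Iota at 9 (w=40) → Operator P
  Epsilon at 20 (w=2) → Operator Q
  Zeta at 23 (w=150) → Operator Q
  Beta at 24 (w=250) → Operator Q
  Alpha at 25 (w=9) → Operator Q
Operator P captures 51; Operator Q captures 411.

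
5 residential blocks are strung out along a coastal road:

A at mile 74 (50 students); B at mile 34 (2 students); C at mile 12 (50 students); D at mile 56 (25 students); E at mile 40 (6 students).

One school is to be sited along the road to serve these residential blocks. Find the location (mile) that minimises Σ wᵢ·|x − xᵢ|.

x = 56

For a sum of weighted absolute distances on a line, the optimum is the weighted median (not the mean). Total weight W = 133; half-weight = 66.5.
Sort by position and accumulate weight:
  mile 12 (C, w=50) → cum 50
  mile 34 (B, w=2) → cum 52
  mile 40 (E, w=6) → cum 58
  mile 56 (D, w=25) → cum 83  ≥ 66.5 → median here
  mile 74 (A, w=50) → cum 133
Optimal location: mile 56.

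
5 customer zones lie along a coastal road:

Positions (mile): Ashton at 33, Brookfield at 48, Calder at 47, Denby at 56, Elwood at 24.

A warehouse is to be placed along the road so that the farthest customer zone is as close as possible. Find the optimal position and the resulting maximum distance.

The 1-center on a line is the midpoint of the two extreme points: leftmost at 24, rightmost at 56.
Optimal location = (24 + 56)/2 = 40; maximum distance = (56 − 24)/2 = 16.

location 40, max distance 16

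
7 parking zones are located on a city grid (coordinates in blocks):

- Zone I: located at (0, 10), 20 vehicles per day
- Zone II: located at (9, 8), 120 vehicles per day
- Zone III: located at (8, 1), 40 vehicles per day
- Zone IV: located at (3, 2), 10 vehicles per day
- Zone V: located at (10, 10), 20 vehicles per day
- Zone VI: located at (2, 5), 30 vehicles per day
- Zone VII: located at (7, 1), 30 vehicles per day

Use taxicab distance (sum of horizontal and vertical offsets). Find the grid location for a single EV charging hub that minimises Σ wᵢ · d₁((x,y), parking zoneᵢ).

(9, 8)

Manhattan distance separates: Σwᵢ(|x−xᵢ|+|y−yᵢ|) = Σwᵢ|x−xᵢ| + Σwᵢ|y−yᵢ|, so x and y are optimised independently as 1-D weighted medians.
Total weight W = 270; half = 135.
x-coordinate, sorted with cumulative weight:
  x=0 (Zone I, w=20) cum 20
  x=2 (Zone VI, w=30) cum 50
  x=3 (Zone IV, w=10) cum 60
  x=7 (Zone VII, w=30) cum 90
  x=8 (Zone III, w=40) cum 130
  x=9 (Zone II, w=120) cum 250  ← median
  x=10 (Zone V, w=20) cum 270
⇒ x* = 9
y-coordinate, sorted with cumulative weight:
  y=1 (Zone III, w=40) cum 40
  y=1 (Zone VII, w=30) cum 70
  y=2 (Zone IV, w=10) cum 80
  y=5 (Zone VI, w=30) cum 110
  y=8 (Zone II, w=120) cum 230  ← median
  y=10 (Zone I, w=20) cum 250
  y=10 (Zone V, w=20) cum 270
⇒ y* = 8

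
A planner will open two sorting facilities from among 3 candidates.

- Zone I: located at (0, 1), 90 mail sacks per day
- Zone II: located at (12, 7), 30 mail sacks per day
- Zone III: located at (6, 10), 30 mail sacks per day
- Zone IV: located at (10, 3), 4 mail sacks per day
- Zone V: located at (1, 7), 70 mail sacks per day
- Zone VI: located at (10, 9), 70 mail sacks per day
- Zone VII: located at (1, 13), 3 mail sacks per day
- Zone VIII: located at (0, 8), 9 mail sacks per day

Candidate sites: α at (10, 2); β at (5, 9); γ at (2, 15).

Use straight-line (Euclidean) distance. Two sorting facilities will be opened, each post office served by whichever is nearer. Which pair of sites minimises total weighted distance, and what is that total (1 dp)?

Evaluate every pair (each demand assigned to the nearer of the two):
  {α, β}: total = 1783.0
  {β, γ}: total = 1856.8
  {α, γ}: total = 2388.7
Best pair: {α, β} with total 1783.0.

{α, β}, total 1783.0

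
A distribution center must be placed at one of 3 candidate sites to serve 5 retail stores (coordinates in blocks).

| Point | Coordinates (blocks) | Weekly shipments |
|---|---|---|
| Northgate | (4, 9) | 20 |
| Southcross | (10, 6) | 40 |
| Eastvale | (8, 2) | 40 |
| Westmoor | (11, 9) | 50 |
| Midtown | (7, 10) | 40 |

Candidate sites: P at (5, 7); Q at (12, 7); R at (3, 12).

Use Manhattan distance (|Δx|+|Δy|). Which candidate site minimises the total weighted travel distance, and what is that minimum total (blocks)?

Total weighted distance at each candidate:
  P (5, 7): total = 1220
  Q (12, 7): total = 1150
  R (3, 12): total = 1990
Minimum is at Q with total 1150 blocks.

Q, total 1150 blocks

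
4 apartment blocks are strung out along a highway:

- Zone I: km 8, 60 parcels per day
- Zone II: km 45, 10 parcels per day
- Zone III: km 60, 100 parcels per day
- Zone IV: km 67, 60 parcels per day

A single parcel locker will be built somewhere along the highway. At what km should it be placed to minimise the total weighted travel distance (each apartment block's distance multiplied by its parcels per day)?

For a sum of weighted absolute distances on a line, the optimum is the weighted median (not the mean). Total weight W = 230; half-weight = 115.
Sort by position and accumulate weight:
  km 8 (Zone I, w=60) → cum 60
  km 45 (Zone II, w=10) → cum 70
  km 60 (Zone III, w=100) → cum 170  ≥ 115 → median here
  km 67 (Zone IV, w=60) → cum 230
Optimal location: km 60.

x = 60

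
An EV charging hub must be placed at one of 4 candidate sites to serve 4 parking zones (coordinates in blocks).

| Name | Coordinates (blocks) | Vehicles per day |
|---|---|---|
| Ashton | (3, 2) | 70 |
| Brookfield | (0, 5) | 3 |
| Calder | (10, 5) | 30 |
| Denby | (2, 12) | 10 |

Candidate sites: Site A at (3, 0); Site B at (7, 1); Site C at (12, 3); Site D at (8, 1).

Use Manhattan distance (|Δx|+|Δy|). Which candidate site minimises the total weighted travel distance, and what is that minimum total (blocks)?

Site A, total 654 blocks

Total weighted distance at each candidate:
  Site A (3, 0): total = 654
  Site B (7, 1): total = 753
  Site C (12, 3): total = 1052
  Site D (8, 1): total = 806
Minimum is at Site A with total 654 blocks.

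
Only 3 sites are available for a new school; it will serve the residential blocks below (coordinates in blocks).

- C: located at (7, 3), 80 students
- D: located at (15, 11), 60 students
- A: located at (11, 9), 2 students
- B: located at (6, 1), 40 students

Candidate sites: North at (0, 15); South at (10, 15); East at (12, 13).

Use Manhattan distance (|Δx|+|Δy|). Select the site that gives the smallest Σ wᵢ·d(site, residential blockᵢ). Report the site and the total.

Total weighted distance at each candidate:
  North (0, 15): total = 3494
  South (10, 15): total = 2474
  East (12, 13): total = 2230
Minimum is at East with total 2230 blocks.

East, total 2230 blocks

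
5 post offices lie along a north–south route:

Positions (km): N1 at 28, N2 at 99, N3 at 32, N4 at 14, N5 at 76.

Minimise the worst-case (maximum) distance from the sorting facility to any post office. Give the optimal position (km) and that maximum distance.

location 56.5, max distance 42.5

The 1-center on a line is the midpoint of the two extreme points: leftmost at 14, rightmost at 99.
Optimal location = (14 + 99)/2 = 56.5; maximum distance = (99 − 14)/2 = 42.5.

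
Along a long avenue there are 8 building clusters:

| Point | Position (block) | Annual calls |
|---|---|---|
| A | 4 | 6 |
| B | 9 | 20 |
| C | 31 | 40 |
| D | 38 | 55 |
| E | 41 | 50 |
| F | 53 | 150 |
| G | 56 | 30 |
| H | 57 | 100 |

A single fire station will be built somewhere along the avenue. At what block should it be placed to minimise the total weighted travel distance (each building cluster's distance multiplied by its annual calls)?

x = 53

For a sum of weighted absolute distances on a line, the optimum is the weighted median (not the mean). Total weight W = 451; half-weight = 225.5.
Sort by position and accumulate weight:
  block 4 (A, w=6) → cum 6
  block 9 (B, w=20) → cum 26
  block 31 (C, w=40) → cum 66
  block 38 (D, w=55) → cum 121
  block 41 (E, w=50) → cum 171
  block 53 (F, w=150) → cum 321  ≥ 225.5 → median here
  block 56 (G, w=30) → cum 351
  block 57 (H, w=100) → cum 451
Optimal location: block 53.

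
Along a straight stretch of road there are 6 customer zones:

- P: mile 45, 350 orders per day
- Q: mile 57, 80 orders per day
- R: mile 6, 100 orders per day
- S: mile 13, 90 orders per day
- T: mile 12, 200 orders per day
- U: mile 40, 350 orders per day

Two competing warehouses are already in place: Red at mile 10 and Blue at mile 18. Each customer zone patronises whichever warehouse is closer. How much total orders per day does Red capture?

The indifferent point is the midpoint (10+18)/2 = 14; customer zones left of it (closer to Red at 10) go to Red, those right go to Blue.
  R at 6 (w=100) → Red
  T at 12 (w=200) → Red
  S at 13 (w=90) → Red
  U at 40 (w=350) → Blue
  P at 45 (w=350) → Blue
  Q at 57 (w=80) → Blue
Red captures 390; Blue captures 780.

390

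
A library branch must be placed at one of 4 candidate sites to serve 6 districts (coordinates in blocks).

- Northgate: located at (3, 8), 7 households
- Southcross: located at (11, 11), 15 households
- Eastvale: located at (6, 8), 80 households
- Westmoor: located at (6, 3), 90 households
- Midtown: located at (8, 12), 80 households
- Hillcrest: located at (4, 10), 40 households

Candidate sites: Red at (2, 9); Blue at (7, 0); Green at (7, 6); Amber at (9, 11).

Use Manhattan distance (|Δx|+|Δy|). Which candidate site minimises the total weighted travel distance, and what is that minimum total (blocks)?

Total weighted distance at each candidate:
  Red (2, 9): total = 2319
  Blue (7, 0): total = 2949
  Green (7, 6): total = 1617
  Amber (9, 11): total = 1963
Minimum is at Green with total 1617 blocks.

Green, total 1617 blocks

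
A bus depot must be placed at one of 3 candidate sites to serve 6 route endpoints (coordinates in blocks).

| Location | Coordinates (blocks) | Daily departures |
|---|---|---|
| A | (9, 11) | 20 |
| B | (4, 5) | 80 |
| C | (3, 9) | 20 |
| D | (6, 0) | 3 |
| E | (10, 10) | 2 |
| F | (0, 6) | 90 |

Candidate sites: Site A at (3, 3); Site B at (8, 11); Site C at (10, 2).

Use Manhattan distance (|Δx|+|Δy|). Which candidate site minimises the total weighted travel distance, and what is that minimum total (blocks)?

Total weighted distance at each candidate:
  Site A (3, 3): total = 1226
  Site B (8, 11): total = 2175
  Site C (10, 2): total = 2494
Minimum is at Site A with total 1226 blocks.

Site A, total 1226 blocks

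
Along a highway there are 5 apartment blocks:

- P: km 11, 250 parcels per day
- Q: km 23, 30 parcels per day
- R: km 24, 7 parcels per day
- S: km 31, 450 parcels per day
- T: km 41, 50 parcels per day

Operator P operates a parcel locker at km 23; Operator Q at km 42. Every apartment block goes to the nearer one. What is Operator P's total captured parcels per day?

737

The indifferent point is the midpoint (23+42)/2 = 32.5; apartment blocks left of it (closer to Operator P at 23) go to Operator P, those right go to Operator Q.
  P at 11 (w=250) → Operator P
  Q at 23 (w=30) → Operator P
  R at 24 (w=7) → Operator P
  S at 31 (w=450) → Operator P
  T at 41 (w=50) → Operator Q
Operator P captures 737; Operator Q captures 50.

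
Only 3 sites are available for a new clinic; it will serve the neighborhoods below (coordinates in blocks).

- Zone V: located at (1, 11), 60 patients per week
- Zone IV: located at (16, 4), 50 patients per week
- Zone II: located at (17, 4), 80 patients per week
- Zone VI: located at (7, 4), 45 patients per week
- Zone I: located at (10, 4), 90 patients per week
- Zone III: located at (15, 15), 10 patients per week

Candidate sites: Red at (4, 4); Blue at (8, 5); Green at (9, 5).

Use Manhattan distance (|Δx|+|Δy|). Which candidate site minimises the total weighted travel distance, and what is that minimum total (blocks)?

Green, total 2435 blocks

Total weighted distance at each candidate:
  Red (4, 4): total = 3135
  Blue (8, 5): total = 2560
  Green (9, 5): total = 2435
Minimum is at Green with total 2435 blocks.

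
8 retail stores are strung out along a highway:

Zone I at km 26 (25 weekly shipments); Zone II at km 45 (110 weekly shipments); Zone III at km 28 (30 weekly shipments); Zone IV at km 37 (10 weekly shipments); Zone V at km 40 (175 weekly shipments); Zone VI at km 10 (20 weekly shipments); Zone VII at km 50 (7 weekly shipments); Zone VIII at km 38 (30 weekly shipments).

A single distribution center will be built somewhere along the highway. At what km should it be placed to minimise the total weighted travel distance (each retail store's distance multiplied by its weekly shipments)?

For a sum of weighted absolute distances on a line, the optimum is the weighted median (not the mean). Total weight W = 407; half-weight = 203.5.
Sort by position and accumulate weight:
  km 10 (Zone VI, w=20) → cum 20
  km 26 (Zone I, w=25) → cum 45
  km 28 (Zone III, w=30) → cum 75
  km 37 (Zone IV, w=10) → cum 85
  km 38 (Zone VIII, w=30) → cum 115
  km 40 (Zone V, w=175) → cum 290  ≥ 203.5 → median here
  km 45 (Zone II, w=110) → cum 400
  km 50 (Zone VII, w=7) → cum 407
Optimal location: km 40.

x = 40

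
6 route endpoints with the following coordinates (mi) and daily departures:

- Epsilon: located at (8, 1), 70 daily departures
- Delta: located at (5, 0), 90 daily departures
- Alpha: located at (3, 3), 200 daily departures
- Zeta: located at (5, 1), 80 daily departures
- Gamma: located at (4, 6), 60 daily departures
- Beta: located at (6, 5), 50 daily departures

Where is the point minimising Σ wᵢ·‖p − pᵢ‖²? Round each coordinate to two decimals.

The minimiser of Σwᵢ‖p−pᵢ‖² is the weighted centroid p* = (Σwᵢpᵢ)/(Σwᵢ).
Σwᵢ = 550.
Σwᵢxᵢ = 70·8 + 90·5 + 200·3 + 80·5 + 60·4 + 50·6 = 2550.
Σwᵢyᵢ = 70·1 + 90·0 + 200·3 + 80·1 + 60·6 + 50·5 = 1360.
x* = 2550/550 = 4.64, y* = 1360/550 = 2.47.

(4.64, 2.47)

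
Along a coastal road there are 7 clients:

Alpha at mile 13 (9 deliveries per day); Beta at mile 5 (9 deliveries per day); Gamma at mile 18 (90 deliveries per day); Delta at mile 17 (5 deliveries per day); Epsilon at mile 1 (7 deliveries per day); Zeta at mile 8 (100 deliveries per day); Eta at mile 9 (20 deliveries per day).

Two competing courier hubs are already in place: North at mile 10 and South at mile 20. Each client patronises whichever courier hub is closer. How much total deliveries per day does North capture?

The indifferent point is the midpoint (10+20)/2 = 15; clients left of it (closer to North at 10) go to North, those right go to South.
  Epsilon at 1 (w=7) → North
  Beta at 5 (w=9) → North
  Zeta at 8 (w=100) → North
  Eta at 9 (w=20) → North
  Alpha at 13 (w=9) → North
  Delta at 17 (w=5) → South
  Gamma at 18 (w=90) → South
North captures 145; South captures 95.

145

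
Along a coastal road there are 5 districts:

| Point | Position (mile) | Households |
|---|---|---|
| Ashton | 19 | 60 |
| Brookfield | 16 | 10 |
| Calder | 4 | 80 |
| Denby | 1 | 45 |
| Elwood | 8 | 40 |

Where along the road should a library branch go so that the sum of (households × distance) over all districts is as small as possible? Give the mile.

x = 4

For a sum of weighted absolute distances on a line, the optimum is the weighted median (not the mean). Total weight W = 235; half-weight = 117.5.
Sort by position and accumulate weight:
  mile 1 (Denby, w=45) → cum 45
  mile 4 (Calder, w=80) → cum 125  ≥ 117.5 → median here
  mile 8 (Elwood, w=40) → cum 165
  mile 16 (Brookfield, w=10) → cum 175
  mile 19 (Ashton, w=60) → cum 235
Optimal location: mile 4.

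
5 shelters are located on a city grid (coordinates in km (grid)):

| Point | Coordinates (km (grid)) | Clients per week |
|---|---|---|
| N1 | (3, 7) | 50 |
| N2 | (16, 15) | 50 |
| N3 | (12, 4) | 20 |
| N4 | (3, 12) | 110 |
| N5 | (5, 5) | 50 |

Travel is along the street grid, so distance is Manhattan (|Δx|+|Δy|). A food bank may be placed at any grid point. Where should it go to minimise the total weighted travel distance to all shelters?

Manhattan distance separates: Σwᵢ(|x−xᵢ|+|y−yᵢ|) = Σwᵢ|x−xᵢ| + Σwᵢ|y−yᵢ|, so x and y are optimised independently as 1-D weighted medians.
Total weight W = 280; half = 140.
x-coordinate, sorted with cumulative weight:
  x=3 (N1, w=50) cum 50
  x=3 (N4, w=110) cum 160  ← median
  x=5 (N5, w=50) cum 210
  x=12 (N3, w=20) cum 230
  x=16 (N2, w=50) cum 280
⇒ x* = 3
y-coordinate, sorted with cumulative weight:
  y=4 (N3, w=20) cum 20
  y=5 (N5, w=50) cum 70
  y=7 (N1, w=50) cum 120
  y=12 (N4, w=110) cum 230  ← median
  y=15 (N2, w=50) cum 280
⇒ y* = 12

(3, 12)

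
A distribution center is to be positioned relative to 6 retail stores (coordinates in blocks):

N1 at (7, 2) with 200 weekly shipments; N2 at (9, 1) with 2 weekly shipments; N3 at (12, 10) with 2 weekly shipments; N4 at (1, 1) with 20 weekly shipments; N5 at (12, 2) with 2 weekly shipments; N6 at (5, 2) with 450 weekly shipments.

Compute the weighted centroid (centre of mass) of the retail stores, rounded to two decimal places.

(5.53, 1.99)

The minimiser of Σwᵢ‖p−pᵢ‖² is the weighted centroid p* = (Σwᵢpᵢ)/(Σwᵢ).
Σwᵢ = 676.
Σwᵢxᵢ = 200·7 + 2·9 + 2·12 + 20·1 + 2·12 + 450·5 = 3736.
Σwᵢyᵢ = 200·2 + 2·1 + 2·10 + 20·1 + 2·2 + 450·2 = 1346.
x* = 3736/676 = 5.53, y* = 1346/676 = 1.99.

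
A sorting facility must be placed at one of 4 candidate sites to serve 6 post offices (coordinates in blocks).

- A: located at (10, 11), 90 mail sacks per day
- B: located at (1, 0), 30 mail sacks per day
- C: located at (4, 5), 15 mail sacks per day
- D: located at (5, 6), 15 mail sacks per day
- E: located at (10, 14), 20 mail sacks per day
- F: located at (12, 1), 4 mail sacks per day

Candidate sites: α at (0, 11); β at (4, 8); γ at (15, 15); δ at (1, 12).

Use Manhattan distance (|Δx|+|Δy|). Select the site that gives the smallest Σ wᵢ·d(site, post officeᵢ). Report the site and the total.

Total weighted distance at each candidate:
  α (0, 11): total = 1908
  β (4, 8): total = 1530
  γ (15, 15): total = 2468
  δ (1, 12): total = 1868
Minimum is at β with total 1530 blocks.

β, total 1530 blocks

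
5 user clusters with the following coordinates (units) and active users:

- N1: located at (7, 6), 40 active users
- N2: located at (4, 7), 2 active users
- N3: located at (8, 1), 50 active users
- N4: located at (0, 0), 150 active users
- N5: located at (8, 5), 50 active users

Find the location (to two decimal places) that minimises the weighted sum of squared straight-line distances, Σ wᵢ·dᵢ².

The minimiser of Σwᵢ‖p−pᵢ‖² is the weighted centroid p* = (Σwᵢpᵢ)/(Σwᵢ).
Σwᵢ = 292.
Σwᵢxᵢ = 40·7 + 2·4 + 50·8 + 150·0 + 50·8 = 1088.
Σwᵢyᵢ = 40·6 + 2·7 + 50·1 + 150·0 + 50·5 = 554.
x* = 1088/292 = 3.73, y* = 554/292 = 1.90.

(3.73, 1.90)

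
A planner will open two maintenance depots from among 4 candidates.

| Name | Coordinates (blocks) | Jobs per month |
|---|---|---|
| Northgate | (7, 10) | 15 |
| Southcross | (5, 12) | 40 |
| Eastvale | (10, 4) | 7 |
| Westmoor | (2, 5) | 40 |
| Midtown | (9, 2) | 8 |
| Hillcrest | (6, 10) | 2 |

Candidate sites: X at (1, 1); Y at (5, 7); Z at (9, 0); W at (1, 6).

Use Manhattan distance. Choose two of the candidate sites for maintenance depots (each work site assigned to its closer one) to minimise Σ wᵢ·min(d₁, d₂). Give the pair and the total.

Evaluate every pair (each demand assigned to the nearer of the two):
  {Y, W}: total = 491
  {Y, Z}: total = 534
  {X, Y}: total = 611
  {Z, W}: total = 699
  {X, W}: total = 797
  {X, Z}: total = 1057
Best pair: {Y, W} with total 491.

{Y, W}, total 491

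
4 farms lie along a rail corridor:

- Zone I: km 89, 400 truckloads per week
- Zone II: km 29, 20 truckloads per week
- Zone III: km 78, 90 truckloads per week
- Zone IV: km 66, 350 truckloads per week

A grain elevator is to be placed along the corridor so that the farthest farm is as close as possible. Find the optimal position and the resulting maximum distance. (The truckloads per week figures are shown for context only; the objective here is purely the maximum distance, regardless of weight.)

location 59, max distance 30

The 1-center on a line is the midpoint of the two extreme points: leftmost at 29, rightmost at 89.
Optimal location = (29 + 89)/2 = 59; maximum distance = (89 − 29)/2 = 30.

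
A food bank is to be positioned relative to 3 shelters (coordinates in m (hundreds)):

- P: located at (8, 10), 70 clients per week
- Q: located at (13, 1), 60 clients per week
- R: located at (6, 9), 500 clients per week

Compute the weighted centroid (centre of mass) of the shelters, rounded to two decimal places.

(6.89, 8.35)

The minimiser of Σwᵢ‖p−pᵢ‖² is the weighted centroid p* = (Σwᵢpᵢ)/(Σwᵢ).
Σwᵢ = 630.
Σwᵢxᵢ = 70·8 + 60·13 + 500·6 = 4340.
Σwᵢyᵢ = 70·10 + 60·1 + 500·9 = 5260.
x* = 4340/630 = 6.89, y* = 5260/630 = 8.35.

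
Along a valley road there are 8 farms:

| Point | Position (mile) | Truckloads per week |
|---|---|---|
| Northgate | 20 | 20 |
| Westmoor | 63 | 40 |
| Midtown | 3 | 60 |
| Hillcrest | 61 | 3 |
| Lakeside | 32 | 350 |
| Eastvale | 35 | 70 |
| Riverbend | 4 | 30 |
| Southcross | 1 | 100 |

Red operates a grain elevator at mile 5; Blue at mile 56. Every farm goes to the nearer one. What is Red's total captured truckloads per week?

210

The indifferent point is the midpoint (5+56)/2 = 30.5; farms left of it (closer to Red at 5) go to Red, those right go to Blue.
  Southcross at 1 (w=100) → Red
  Midtown at 3 (w=60) → Red
  Riverbend at 4 (w=30) → Red
  Northgate at 20 (w=20) → Red
  Lakeside at 32 (w=350) → Blue
  Eastvale at 35 (w=70) → Blue
  Hillcrest at 61 (w=3) → Blue
  Westmoor at 63 (w=40) → Blue
Red captures 210; Blue captures 463.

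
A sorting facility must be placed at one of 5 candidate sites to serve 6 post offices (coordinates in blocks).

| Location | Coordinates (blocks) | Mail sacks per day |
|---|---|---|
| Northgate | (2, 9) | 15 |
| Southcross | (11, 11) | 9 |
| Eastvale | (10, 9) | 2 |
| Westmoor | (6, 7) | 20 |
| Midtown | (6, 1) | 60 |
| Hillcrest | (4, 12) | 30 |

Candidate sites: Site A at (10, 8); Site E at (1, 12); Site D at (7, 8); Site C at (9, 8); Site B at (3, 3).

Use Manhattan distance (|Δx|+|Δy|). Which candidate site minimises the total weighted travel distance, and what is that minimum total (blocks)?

Site D, total 891 blocks

Total weighted distance at each candidate:
  Site A (10, 8): total = 1233
  Site E (1, 12): total = 1433
  Site D (7, 8): total = 891
  Site C (9, 8): total = 1119
  Site B (3, 3): total = 1015
Minimum is at Site D with total 891 blocks.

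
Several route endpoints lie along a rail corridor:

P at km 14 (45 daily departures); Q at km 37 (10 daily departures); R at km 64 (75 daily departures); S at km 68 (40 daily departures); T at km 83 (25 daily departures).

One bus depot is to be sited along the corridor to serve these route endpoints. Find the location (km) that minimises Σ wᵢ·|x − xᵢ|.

For a sum of weighted absolute distances on a line, the optimum is the weighted median (not the mean). Total weight W = 195; half-weight = 97.5.
Sort by position and accumulate weight:
  km 14 (P, w=45) → cum 45
  km 37 (Q, w=10) → cum 55
  km 64 (R, w=75) → cum 130  ≥ 97.5 → median here
  km 68 (S, w=40) → cum 170
  km 83 (T, w=25) → cum 195
Optimal location: km 64.

x = 64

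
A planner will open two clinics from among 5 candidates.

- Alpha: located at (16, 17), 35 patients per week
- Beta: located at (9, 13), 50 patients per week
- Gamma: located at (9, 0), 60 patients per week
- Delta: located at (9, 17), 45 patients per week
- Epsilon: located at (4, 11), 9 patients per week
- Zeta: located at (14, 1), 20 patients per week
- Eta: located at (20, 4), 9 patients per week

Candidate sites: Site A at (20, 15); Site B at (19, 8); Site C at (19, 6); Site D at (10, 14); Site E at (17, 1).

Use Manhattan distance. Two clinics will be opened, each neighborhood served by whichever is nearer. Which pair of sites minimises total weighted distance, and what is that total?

Evaluate every pair (each demand assigned to the nearer of the two):
  {Site D, Site E}: total = 1330
  {Site C, Site D}: total = 1803
  {Site B, Site D}: total = 1861
  {Site A, Site D}: total = 1910
  {Site A, Site E}: total = 2279
  {Site A, Site C}: total = 2812
  {Site B, Site E}: total = 2832
  {Site A, Site B}: total = 2972
  {Site C, Site E}: total = 3092
  {Site B, Site C}: total = 3374
Best pair: {Site D, Site E} with total 1330.

{Site D, Site E}, total 1330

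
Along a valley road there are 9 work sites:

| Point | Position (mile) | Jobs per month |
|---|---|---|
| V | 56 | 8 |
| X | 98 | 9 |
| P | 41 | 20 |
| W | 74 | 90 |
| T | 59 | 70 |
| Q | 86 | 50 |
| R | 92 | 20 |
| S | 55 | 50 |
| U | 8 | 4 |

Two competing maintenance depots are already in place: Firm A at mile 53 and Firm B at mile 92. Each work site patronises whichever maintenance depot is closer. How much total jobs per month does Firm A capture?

152

The indifferent point is the midpoint (53+92)/2 = 72.5; work sites left of it (closer to Firm A at 53) go to Firm A, those right go to Firm B.
  U at 8 (w=4) → Firm A
  P at 41 (w=20) → Firm A
  S at 55 (w=50) → Firm A
  V at 56 (w=8) → Firm A
  T at 59 (w=70) → Firm A
  W at 74 (w=90) → Firm B
  Q at 86 (w=50) → Firm B
  R at 92 (w=20) → Firm B
  X at 98 (w=9) → Firm B
Firm A captures 152; Firm B captures 169.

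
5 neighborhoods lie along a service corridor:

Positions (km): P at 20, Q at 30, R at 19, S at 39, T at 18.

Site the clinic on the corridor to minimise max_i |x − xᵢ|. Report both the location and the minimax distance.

location 28.5, max distance 10.5

The 1-center on a line is the midpoint of the two extreme points: leftmost at 18, rightmost at 39.
Optimal location = (18 + 39)/2 = 28.5; maximum distance = (39 − 18)/2 = 10.5.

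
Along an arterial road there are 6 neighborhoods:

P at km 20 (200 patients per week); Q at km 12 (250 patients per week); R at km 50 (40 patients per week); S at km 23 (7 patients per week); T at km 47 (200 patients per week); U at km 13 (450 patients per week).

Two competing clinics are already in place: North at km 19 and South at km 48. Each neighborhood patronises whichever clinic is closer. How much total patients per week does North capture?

907

The indifferent point is the midpoint (19+48)/2 = 33.5; neighborhoods left of it (closer to North at 19) go to North, those right go to South.
  Q at 12 (w=250) → North
  U at 13 (w=450) → North
  P at 20 (w=200) → North
  S at 23 (w=7) → North
  T at 47 (w=200) → South
  R at 50 (w=40) → South
North captures 907; South captures 240.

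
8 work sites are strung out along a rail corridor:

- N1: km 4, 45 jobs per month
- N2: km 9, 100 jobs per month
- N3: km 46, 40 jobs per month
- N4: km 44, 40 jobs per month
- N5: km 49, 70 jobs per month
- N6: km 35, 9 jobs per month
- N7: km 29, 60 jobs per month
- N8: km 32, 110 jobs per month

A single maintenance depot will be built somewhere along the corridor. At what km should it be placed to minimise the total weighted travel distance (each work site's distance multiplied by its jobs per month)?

For a sum of weighted absolute distances on a line, the optimum is the weighted median (not the mean). Total weight W = 474; half-weight = 237.
Sort by position and accumulate weight:
  km 4 (N1, w=45) → cum 45
  km 9 (N2, w=100) → cum 145
  km 29 (N7, w=60) → cum 205
  km 32 (N8, w=110) → cum 315  ≥ 237 → median here
  km 35 (N6, w=9) → cum 324
  km 44 (N4, w=40) → cum 364
  km 46 (N3, w=40) → cum 404
  km 49 (N5, w=70) → cum 474
Optimal location: km 32.

x = 32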